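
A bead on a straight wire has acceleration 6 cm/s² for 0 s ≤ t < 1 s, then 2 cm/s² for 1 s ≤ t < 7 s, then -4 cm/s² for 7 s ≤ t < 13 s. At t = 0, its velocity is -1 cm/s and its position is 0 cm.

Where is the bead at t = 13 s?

98 cm

On each constant-a segment, Δv = aΔt and Δx = v₀Δt + ½aΔt²; chain segment to segment.
0–1 s: v starts -1 cm/s; Δx = -1·1 + ½·6·1² = 2 cm; v ends 5 cm/s.
1–7 s: v starts 5 cm/s; Δx = 5·6 + ½·2·6² = 66 cm; v ends 17 cm/s.
7–13 s: v starts 17 cm/s; Δx = 17·6 + ½·-4·6² = 30 cm; v ends -7 cm/s.
x(13) = 0 + Σ Δx = 98 cm.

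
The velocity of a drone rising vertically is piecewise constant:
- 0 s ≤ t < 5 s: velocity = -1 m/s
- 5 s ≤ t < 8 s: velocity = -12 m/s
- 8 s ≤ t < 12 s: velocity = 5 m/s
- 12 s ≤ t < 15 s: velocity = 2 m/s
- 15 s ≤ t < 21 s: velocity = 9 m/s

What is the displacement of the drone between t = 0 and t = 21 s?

39 m

Displacement is the signed area under the v-t curve.
0–5 s: -1 × 5 = -5 m
5–8 s: -12 × 3 = -36 m
8–12 s: 5 × 4 = 20 m
12–15 s: 2 × 3 = 6 m
15–21 s: 9 × 6 = 54 m
Net displacement = 39 m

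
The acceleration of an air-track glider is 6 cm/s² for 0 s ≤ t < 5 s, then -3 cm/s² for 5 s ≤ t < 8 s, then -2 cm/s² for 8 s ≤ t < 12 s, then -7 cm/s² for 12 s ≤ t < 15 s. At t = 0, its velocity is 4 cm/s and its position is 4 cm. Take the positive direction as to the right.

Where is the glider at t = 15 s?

291 cm

On each constant-a segment, Δv = aΔt and Δx = v₀Δt + ½aΔt²; chain segment to segment.
0–5 s: v starts 4 cm/s; Δx = 4·5 + ½·6·5² = 95 cm; v ends 34 cm/s.
5–8 s: v starts 34 cm/s; Δx = 34·3 + ½·-3·3² = 88.5 cm; v ends 25 cm/s.
8–12 s: v starts 25 cm/s; Δx = 25·4 + ½·-2·4² = 84 cm; v ends 17 cm/s.
12–15 s: v starts 17 cm/s; Δx = 17·3 + ½·-7·3² = 19.5 cm; v ends -4 cm/s.
x(15) = 4 + Σ Δx = 291 cm.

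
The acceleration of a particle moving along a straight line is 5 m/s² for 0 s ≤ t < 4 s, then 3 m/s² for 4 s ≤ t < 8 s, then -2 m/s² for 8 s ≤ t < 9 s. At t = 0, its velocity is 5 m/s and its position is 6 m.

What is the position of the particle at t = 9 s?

226 m

On each constant-a segment, Δv = aΔt and Δx = v₀Δt + ½aΔt²; chain segment to segment.
0–4 s: v starts 5 m/s; Δx = 5·4 + ½·5·4² = 60 m; v ends 25 m/s.
4–8 s: v starts 25 m/s; Δx = 25·4 + ½·3·4² = 124 m; v ends 37 m/s.
8–9 s: v starts 37 m/s; Δx = 37·1 + ½·-2·1² = 36 m; v ends 35 m/s.
x(9) = 6 + Σ Δx = 226 m.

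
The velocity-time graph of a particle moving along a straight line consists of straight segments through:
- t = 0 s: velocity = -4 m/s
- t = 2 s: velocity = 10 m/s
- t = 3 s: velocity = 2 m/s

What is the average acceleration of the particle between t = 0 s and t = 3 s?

2 m/s²

Average acceleration = Δv/Δt = (2 − -4)/(3 − 0) = 2 m/s².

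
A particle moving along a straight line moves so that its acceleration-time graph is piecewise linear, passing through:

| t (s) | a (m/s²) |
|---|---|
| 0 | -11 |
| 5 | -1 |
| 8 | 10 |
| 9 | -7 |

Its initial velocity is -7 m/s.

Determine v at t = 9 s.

-22 m/s

Δv equals the area under the a-t graph; then v = v₀ + Δv.
0–5 s: ½(-11 + -1)(5) = -30 m/s
5–8 s: ½(-1 + 10)(3) = 13.5 m/s
8–9 s: ½(10 + -7)(1) = 1.5 m/s
Δv = -15 m/s, so v(9) = -7 + (-15) = -22 m/s.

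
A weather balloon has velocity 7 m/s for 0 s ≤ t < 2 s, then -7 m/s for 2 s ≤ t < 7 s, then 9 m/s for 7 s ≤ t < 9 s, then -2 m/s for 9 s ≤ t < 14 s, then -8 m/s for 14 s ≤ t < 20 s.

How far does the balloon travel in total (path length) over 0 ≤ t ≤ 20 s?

125 m

Total distance travelled is ∫|v| dt — sum the magnitudes of each area piece.
0–2 s: |7| × 2 = 14 m
2–7 s: |-7| × 5 = 35 m
7–9 s: |9| × 2 = 18 m
9–14 s: |-2| × 5 = 10 m
14–20 s: |-8| × 6 = 48 m
Total distance = 125 m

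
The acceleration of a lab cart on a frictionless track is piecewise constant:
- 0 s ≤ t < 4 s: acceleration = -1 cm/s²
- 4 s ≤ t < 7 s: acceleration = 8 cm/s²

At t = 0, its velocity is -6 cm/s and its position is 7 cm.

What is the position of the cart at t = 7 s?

-19 cm

On each constant-a segment, Δv = aΔt and Δx = v₀Δt + ½aΔt²; chain segment to segment.
0–4 s: v starts -6 cm/s; Δx = -6·4 + ½·-1·4² = -32 cm; v ends -10 cm/s.
4–7 s: v starts -10 cm/s; Δx = -10·3 + ½·8·3² = 6 cm; v ends 14 cm/s.
x(7) = 7 + Σ Δx = -19 cm.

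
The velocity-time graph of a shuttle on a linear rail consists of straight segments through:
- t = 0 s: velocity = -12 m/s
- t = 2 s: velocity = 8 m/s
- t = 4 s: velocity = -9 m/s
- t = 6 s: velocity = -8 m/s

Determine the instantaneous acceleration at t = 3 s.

Acceleration is the slope of the v-t graph on 2–4 s: (-9 − 8)/(4 − 2) = -8.5 m/s².

-8.5 m/s²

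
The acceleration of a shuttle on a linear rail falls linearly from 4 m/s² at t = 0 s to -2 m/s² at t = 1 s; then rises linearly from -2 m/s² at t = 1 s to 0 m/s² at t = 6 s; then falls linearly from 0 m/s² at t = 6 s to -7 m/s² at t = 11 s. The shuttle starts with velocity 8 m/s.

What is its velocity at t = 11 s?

Δv equals the area under the a-t graph; then v = v₀ + Δv.
0–1 s: ½(4 + -2)(1) = 1 m/s
1–6 s: ½(-2 + 0)(5) = -5 m/s
6–11 s: ½(0 + -7)(5) = -17.5 m/s
Δv = -21.5 m/s, so v(11) = 8 + (-21.5) = -13.5 m/s.

-13.5 m/s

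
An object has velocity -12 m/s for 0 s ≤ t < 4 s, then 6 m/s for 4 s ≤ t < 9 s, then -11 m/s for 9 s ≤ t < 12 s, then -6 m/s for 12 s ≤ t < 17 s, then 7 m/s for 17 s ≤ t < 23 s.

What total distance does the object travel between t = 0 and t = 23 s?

183 m

Distance (not displacement) is the total path length: add the absolute areas under v-t.
0–4 s: |-12| × 4 = 48 m
4–9 s: |6| × 5 = 30 m
9–12 s: |-11| × 3 = 33 m
12–17 s: |-6| × 5 = 30 m
17–23 s: |7| × 6 = 42 m
Total distance = 183 m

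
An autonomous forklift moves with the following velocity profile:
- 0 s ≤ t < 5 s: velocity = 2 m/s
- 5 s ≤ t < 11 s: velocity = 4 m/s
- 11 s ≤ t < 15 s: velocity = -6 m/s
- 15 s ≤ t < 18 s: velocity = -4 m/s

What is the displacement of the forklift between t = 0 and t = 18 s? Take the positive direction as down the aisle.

-2 m

Displacement is the signed area under the v-t curve.
0–5 s: 2 × 5 = 10 m
5–11 s: 4 × 6 = 24 m
11–15 s: -6 × 4 = -24 m
15–18 s: -4 × 3 = -12 m
Net displacement = -2 m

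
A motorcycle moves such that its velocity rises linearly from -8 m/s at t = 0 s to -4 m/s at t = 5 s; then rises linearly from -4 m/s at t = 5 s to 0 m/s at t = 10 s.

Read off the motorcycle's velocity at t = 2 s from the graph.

On 0–5 s the graph is linear from -8 to -4 m/s: v(2) = -8 + (-4 − -8)·(2 − 0)/(5 − 0) = -6.4 m/s.

-6.4 m/s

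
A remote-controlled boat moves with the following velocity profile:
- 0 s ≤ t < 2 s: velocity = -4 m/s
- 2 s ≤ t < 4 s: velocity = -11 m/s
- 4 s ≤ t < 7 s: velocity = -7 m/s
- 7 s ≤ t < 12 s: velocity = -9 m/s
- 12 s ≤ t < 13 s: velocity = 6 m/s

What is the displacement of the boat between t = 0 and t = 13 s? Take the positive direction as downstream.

-90 m

Displacement is the signed area under the v-t curve.
0–2 s: -4 × 2 = -8 m
2–4 s: -11 × 2 = -22 m
4–7 s: -7 × 3 = -21 m
7–12 s: -9 × 5 = -45 m
12–13 s: 6 × 1 = 6 m
Net displacement = -90 m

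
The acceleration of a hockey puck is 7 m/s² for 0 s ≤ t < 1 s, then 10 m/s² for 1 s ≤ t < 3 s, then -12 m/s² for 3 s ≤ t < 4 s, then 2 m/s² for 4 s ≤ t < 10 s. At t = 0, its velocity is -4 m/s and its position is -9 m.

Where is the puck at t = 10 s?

135.5 m

On each constant-a segment, Δv = aΔt and Δx = v₀Δt + ½aΔt²; chain segment to segment.
0–1 s: v starts -4 m/s; Δx = -4·1 + ½·7·1² = -0.5 m; v ends 3 m/s.
1–3 s: v starts 3 m/s; Δx = 3·2 + ½·10·2² = 26 m; v ends 23 m/s.
3–4 s: v starts 23 m/s; Δx = 23·1 + ½·-12·1² = 17 m; v ends 11 m/s.
4–10 s: v starts 11 m/s; Δx = 11·6 + ½·2·6² = 102 m; v ends 23 m/s.
x(10) = -9 + Σ Δx = 135.5 m.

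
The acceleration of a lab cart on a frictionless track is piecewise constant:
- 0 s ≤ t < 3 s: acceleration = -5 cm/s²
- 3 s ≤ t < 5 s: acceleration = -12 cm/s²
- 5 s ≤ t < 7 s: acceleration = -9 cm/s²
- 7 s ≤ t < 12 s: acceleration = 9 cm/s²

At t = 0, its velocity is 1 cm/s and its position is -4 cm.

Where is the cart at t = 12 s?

-337 cm

On each constant-a segment, Δv = aΔt and Δx = v₀Δt + ½aΔt²; chain segment to segment.
0–3 s: v starts 1 cm/s; Δx = 1·3 + ½·-5·3² = -19.5 cm; v ends -14 cm/s.
3–5 s: v starts -14 cm/s; Δx = -14·2 + ½·-12·2² = -52 cm; v ends -38 cm/s.
5–7 s: v starts -38 cm/s; Δx = -38·2 + ½·-9·2² = -94 cm; v ends -56 cm/s.
7–12 s: v starts -56 cm/s; Δx = -56·5 + ½·9·5² = -167.5 cm; v ends -11 cm/s.
x(12) = -4 + Σ Δx = -337 cm.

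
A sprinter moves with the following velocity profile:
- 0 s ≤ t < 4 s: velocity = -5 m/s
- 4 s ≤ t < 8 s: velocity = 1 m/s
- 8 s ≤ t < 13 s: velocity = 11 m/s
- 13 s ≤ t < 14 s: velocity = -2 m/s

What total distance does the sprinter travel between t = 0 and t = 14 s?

Distance (not displacement) is the total path length: add the absolute areas under v-t.
0–4 s: |-5| × 4 = 20 m
4–8 s: |1| × 4 = 4 m
8–13 s: |11| × 5 = 55 m
13–14 s: |-2| × 1 = 2 m
Total distance = 81 m

81 m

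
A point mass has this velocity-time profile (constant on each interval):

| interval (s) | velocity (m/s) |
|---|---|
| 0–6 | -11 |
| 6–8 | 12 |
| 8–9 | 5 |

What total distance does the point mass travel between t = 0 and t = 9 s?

95 m

Total distance travelled is ∫|v| dt — sum the magnitudes of each area piece.
0–6 s: |-11| × 6 = 66 m
6–8 s: |12| × 2 = 24 m
8–9 s: |5| × 1 = 5 m
Total distance = 95 m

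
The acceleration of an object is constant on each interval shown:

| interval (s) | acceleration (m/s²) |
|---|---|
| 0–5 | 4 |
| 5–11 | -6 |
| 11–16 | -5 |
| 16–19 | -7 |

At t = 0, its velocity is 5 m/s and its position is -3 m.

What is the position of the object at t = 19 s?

-143 m

On each constant-a segment, Δv = aΔt and Δx = v₀Δt + ½aΔt²; chain segment to segment.
0–5 s: v starts 5 m/s; Δx = 5·5 + ½·4·5² = 75 m; v ends 25 m/s.
5–11 s: v starts 25 m/s; Δx = 25·6 + ½·-6·6² = 42 m; v ends -11 m/s.
11–16 s: v starts -11 m/s; Δx = -11·5 + ½·-5·5² = -117.5 m; v ends -36 m/s.
16–19 s: v starts -36 m/s; Δx = -36·3 + ½·-7·3² = -139.5 m; v ends -57 m/s.
x(19) = -3 + Σ Δx = -143 m.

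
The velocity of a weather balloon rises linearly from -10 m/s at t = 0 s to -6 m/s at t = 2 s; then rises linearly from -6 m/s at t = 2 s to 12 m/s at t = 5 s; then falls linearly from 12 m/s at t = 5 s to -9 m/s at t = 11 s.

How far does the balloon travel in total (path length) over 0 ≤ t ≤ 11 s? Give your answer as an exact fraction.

Total distance travelled is ∫|v| dt — sum the magnitudes of each area piece.
0–2 s: |½(-10 + -6)(2)| = 16 m
2–5 s: v = 0 at t = 3 s; triangle areas 3 + 12 = 15 m
5–11 s: v = 0 at t = 59/7 s; triangle areas 144/7 + 81/7 = 225/7 m
Total distance = 442/7 m

442/7 m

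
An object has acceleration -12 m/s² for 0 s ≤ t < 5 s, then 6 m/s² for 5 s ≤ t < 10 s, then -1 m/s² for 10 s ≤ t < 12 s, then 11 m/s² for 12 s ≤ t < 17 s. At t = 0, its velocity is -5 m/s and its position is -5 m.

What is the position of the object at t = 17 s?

On each constant-a segment, Δv = aΔt and Δx = v₀Δt + ½aΔt²; chain segment to segment.
0–5 s: v starts -5 m/s; Δx = -5·5 + ½·-12·5² = -175 m; v ends -65 m/s.
5–10 s: v starts -65 m/s; Δx = -65·5 + ½·6·5² = -250 m; v ends -35 m/s.
10–12 s: v starts -35 m/s; Δx = -35·2 + ½·-1·2² = -72 m; v ends -37 m/s.
12–17 s: v starts -37 m/s; Δx = -37·5 + ½·11·5² = -47.5 m; v ends 18 m/s.
x(17) = -5 + Σ Δx = -549.5 m.

-549.5 m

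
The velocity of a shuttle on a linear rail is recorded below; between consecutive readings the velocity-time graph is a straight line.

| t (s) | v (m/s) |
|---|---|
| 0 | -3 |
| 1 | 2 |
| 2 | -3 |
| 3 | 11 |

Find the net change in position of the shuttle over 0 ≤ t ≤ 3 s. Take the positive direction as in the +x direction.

3 m

Displacement is the signed area under the v-t curve.
0–1 s: ½(-3 + 2)(1) = -0.5 m
1–2 s: ½(2 + -3)(1) = -0.5 m
2–3 s: ½(-3 + 11)(1) = 4 m
Net displacement = 3 m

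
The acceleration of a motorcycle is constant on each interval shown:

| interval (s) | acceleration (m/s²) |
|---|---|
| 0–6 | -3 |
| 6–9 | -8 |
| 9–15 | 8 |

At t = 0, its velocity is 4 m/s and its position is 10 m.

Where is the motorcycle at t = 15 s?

-182 m

On each constant-a segment, Δv = aΔt and Δx = v₀Δt + ½aΔt²; chain segment to segment.
0–6 s: v starts 4 m/s; Δx = 4·6 + ½·-3·6² = -30 m; v ends -14 m/s.
6–9 s: v starts -14 m/s; Δx = -14·3 + ½·-8·3² = -78 m; v ends -38 m/s.
9–15 s: v starts -38 m/s; Δx = -38·6 + ½·8·6² = -84 m; v ends 10 m/s.
x(15) = 10 + Σ Δx = -182 m.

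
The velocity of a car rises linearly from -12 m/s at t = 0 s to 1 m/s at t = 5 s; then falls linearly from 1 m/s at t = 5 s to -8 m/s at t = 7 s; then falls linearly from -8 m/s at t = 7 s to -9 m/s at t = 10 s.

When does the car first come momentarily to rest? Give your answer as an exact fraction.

t = 60/13 s

v changes sign on 0–5 s (from -12 to 1); the graph is linear there, so v = 0 at t = 0 + (12)·(5 − 0)/(1 − -12) = 60/13 s.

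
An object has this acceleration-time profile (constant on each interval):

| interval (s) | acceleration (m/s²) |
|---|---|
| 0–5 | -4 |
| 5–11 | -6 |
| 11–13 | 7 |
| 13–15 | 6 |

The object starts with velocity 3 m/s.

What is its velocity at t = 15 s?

-27 m/s

Δv equals the area under the a-t graph; then v = v₀ + Δv.
0–5 s: -4 × 5 = -20 m/s
5–11 s: -6 × 6 = -36 m/s
11–13 s: 7 × 2 = 14 m/s
13–15 s: 6 × 2 = 12 m/s
Δv = -30 m/s, so v(15) = 3 + (-30) = -27 m/s.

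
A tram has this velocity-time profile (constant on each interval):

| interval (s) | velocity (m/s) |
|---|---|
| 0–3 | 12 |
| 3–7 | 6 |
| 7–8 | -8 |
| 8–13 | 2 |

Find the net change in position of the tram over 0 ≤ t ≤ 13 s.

Displacement is the signed area under the v-t curve.
0–3 s: 12 × 3 = 36 m
3–7 s: 6 × 4 = 24 m
7–8 s: -8 × 1 = -8 m
8–13 s: 2 × 5 = 10 m
Net displacement = 62 m

62 m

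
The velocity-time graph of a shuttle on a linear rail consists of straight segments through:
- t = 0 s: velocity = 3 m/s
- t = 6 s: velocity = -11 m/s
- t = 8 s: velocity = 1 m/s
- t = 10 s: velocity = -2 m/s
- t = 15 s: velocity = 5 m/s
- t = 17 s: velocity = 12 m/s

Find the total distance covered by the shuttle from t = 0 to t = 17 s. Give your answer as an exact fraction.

1408/21 m

Distance (not displacement) is the total path length: add the absolute areas under v-t.
0–6 s: v = 0 at t = 9/7 s; triangle areas 27/14 + 363/14 = 195/7 m
6–8 s: v = 0 at t = 47/6 s; triangle areas 121/12 + 1/12 = 61/6 m
8–10 s: v = 0 at t = 26/3 s; triangle areas 1/3 + 4/3 = 5/3 m
10–15 s: v = 0 at t = 80/7 s; triangle areas 10/7 + 125/14 = 145/14 m
15–17 s: |½(5 + 12)(2)| = 17 m
Total distance = 1408/21 m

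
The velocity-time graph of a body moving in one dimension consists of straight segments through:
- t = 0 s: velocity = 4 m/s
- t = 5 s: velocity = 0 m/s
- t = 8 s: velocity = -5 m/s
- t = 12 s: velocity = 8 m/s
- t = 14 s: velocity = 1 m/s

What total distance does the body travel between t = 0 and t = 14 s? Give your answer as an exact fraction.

Distance (not displacement) is the total path length: add the absolute areas under v-t.
0–5 s: |½(4 + 0)(5)| = 10 m
5–8 s: |½(0 + -5)(3)| = 7.5 m
8–12 s: v = 0 at t = 124/13 s; triangle areas 50/13 + 128/13 = 178/13 m
12–14 s: |½(8 + 1)(2)| = 9 m
Total distance = 1045/26 m

1045/26 m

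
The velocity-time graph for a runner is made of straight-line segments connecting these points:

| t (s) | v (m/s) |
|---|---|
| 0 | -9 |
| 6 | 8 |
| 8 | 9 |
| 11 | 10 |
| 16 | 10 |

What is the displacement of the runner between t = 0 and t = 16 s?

92.5 m

Net displacement equals the area under the velocity-time graph (areas below the axis count negative).
0–6 s: ½(-9 + 8)(6) = -3 m
6–8 s: ½(8 + 9)(2) = 17 m
8–11 s: ½(9 + 10)(3) = 28.5 m
11–16 s: 10 × 5 = 50 m
Net displacement = 92.5 m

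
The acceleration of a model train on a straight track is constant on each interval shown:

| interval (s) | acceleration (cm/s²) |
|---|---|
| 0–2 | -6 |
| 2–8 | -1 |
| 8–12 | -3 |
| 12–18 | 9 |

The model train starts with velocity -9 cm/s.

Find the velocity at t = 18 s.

15 cm/s

Δv equals the area under the a-t graph; then v = v₀ + Δv.
0–2 s: -6 × 2 = -12 cm/s
2–8 s: -1 × 6 = -6 cm/s
8–12 s: -3 × 4 = -12 cm/s
12–18 s: 9 × 6 = 54 cm/s
Δv = 24 cm/s, so v(18) = -9 + (24) = 15 cm/s.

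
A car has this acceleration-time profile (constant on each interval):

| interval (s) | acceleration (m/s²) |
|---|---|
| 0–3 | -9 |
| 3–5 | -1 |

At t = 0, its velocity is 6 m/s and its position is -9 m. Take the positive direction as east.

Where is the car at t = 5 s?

-75.5 m

On each constant-a segment, Δv = aΔt and Δx = v₀Δt + ½aΔt²; chain segment to segment.
0–3 s: v starts 6 m/s; Δx = 6·3 + ½·-9·3² = -22.5 m; v ends -21 m/s.
3–5 s: v starts -21 m/s; Δx = -21·2 + ½·-1·2² = -44 m; v ends -23 m/s.
x(5) = -9 + Σ Δx = -75.5 m.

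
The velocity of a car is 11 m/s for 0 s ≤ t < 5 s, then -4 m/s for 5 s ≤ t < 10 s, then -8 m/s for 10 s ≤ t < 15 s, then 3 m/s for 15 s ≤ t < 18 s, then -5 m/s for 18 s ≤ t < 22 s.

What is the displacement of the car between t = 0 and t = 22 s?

-16 m

Displacement is the signed area under the v-t curve.
0–5 s: 11 × 5 = 55 m
5–10 s: -4 × 5 = -20 m
10–15 s: -8 × 5 = -40 m
15–18 s: 3 × 3 = 9 m
18–22 s: -5 × 4 = -20 m
Net displacement = -16 m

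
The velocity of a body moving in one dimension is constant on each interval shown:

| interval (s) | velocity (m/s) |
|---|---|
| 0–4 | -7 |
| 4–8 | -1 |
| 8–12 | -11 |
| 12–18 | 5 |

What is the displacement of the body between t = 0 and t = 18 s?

-46 m

Net displacement equals the area under the velocity-time graph (areas below the axis count negative).
0–4 s: -7 × 4 = -28 m
4–8 s: -1 × 4 = -4 m
8–12 s: -11 × 4 = -44 m
12–18 s: 5 × 6 = 30 m
Net displacement = -46 m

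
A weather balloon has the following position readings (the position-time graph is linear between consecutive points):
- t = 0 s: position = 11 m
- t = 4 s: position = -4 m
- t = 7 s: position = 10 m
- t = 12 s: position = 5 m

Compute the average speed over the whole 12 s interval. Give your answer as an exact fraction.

Average speed = (total path length)/(elapsed time); on a piecewise-linear x-t graph the path length is Σ|Δx|.
0–4 s: |Δx| = |-4 − 11| = 15 m
4–7 s: |Δx| = |10 − -4| = 14 m
7–12 s: |Δx| = |5 − 10| = 5 m
Total path = 34 m; average speed = 34/12 = 17/6 m/s.

17/6 m/s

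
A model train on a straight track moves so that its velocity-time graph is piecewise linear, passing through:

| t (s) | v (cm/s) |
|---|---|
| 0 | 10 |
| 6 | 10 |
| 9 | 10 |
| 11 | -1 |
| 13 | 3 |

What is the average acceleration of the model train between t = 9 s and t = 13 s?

-1.75 cm/s²

Average acceleration = Δv/Δt = (3 − 10)/(13 − 9) = -1.75 cm/s².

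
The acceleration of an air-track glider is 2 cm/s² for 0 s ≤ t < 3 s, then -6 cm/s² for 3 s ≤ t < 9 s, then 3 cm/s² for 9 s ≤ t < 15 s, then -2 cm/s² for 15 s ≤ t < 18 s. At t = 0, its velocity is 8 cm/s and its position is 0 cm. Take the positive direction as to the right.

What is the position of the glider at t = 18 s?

On each constant-a segment, Δv = aΔt and Δx = v₀Δt + ½aΔt²; chain segment to segment.
0–3 s: v starts 8 cm/s; Δx = 8·3 + ½·2·3² = 33 cm; v ends 14 cm/s.
3–9 s: v starts 14 cm/s; Δx = 14·6 + ½·-6·6² = -24 cm; v ends -22 cm/s.
9–15 s: v starts -22 cm/s; Δx = -22·6 + ½·3·6² = -78 cm; v ends -4 cm/s.
15–18 s: v starts -4 cm/s; Δx = -4·3 + ½·-2·3² = -21 cm; v ends -10 cm/s.
x(18) = 0 + Σ Δx = -90 cm.

-90 cm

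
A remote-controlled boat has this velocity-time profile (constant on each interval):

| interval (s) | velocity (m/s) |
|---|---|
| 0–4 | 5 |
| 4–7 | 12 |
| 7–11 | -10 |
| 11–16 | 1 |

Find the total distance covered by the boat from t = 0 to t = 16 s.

101 m

Total distance travelled is ∫|v| dt — sum the magnitudes of each area piece.
0–4 s: |5| × 4 = 20 m
4–7 s: |12| × 3 = 36 m
7–11 s: |-10| × 4 = 40 m
11–16 s: |1| × 5 = 5 m
Total distance = 101 m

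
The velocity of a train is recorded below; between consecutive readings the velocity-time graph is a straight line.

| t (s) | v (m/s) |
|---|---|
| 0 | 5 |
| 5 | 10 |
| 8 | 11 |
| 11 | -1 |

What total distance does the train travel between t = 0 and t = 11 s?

Total distance travelled is ∫|v| dt — sum the magnitudes of each area piece.
0–5 s: |½(5 + 10)(5)| = 37.5 m
5–8 s: |½(10 + 11)(3)| = 31.5 m
8–11 s: v = 0 at t = 10.75 s; triangle areas 15.125 + 0.125 = 15.25 m
Total distance = 84.25 m

84.25 m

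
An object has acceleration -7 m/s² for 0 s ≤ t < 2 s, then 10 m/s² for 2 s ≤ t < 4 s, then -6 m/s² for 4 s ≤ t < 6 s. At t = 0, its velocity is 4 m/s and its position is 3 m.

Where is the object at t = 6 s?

5 m

On each constant-a segment, Δv = aΔt and Δx = v₀Δt + ½aΔt²; chain segment to segment.
0–2 s: v starts 4 m/s; Δx = 4·2 + ½·-7·2² = -6 m; v ends -10 m/s.
2–4 s: v starts -10 m/s; Δx = -10·2 + ½·10·2² = 0 m; v ends 10 m/s.
4–6 s: v starts 10 m/s; Δx = 10·2 + ½·-6·2² = 8 m; v ends -2 m/s.
x(6) = 3 + Σ Δx = 5 m.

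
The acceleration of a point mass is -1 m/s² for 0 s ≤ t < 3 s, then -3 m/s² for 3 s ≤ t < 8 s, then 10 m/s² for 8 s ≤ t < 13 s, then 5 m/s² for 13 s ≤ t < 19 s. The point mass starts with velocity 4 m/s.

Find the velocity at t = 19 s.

Δv equals the area under the a-t graph; then v = v₀ + Δv.
0–3 s: -1 × 3 = -3 m/s
3–8 s: -3 × 5 = -15 m/s
8–13 s: 10 × 5 = 50 m/s
13–19 s: 5 × 6 = 30 m/s
Δv = 62 m/s, so v(19) = 4 + (62) = 66 m/s.

66 m/s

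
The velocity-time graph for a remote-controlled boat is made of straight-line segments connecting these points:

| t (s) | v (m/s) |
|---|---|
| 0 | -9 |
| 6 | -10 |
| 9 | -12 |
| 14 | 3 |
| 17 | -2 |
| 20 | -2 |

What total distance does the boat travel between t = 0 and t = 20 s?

125.4 m

Total distance travelled is ∫|v| dt — sum the magnitudes of each area piece.
0–6 s: |½(-9 + -10)(6)| = 57 m
6–9 s: |½(-10 + -12)(3)| = 33 m
9–14 s: v = 0 at t = 13 s; triangle areas 24 + 1.5 = 25.5 m
14–17 s: v = 0 at t = 15.8 s; triangle areas 2.7 + 1.2 = 3.9 m
17–20 s: |-2| × 3 = 6 m
Total distance = 125.4 m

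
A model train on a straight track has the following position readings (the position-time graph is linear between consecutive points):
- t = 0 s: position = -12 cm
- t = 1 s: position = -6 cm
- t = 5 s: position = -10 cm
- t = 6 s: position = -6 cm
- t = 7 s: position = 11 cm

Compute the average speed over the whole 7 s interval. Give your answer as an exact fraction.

31/7 cm/s

Average speed = (total path length)/(elapsed time); on a piecewise-linear x-t graph the path length is Σ|Δx|.
0–1 s: |Δx| = |-6 − -12| = 6 cm
1–5 s: |Δx| = |-10 − -6| = 4 cm
5–6 s: |Δx| = |-6 − -10| = 4 cm
6–7 s: |Δx| = |11 − -6| = 17 cm
Total path = 31 cm; average speed = 31/7 = 31/7 cm/s.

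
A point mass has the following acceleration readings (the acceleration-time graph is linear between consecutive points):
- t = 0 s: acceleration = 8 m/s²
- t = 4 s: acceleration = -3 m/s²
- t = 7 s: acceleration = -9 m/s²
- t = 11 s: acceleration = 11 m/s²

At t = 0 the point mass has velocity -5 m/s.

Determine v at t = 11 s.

-9 m/s

Δv equals the area under the a-t graph; then v = v₀ + Δv.
0–4 s: ½(8 + -3)(4) = 10 m/s
4–7 s: ½(-3 + -9)(3) = -18 m/s
7–11 s: ½(-9 + 11)(4) = 4 m/s
Δv = -4 m/s, so v(11) = -5 + (-4) = -9 m/s.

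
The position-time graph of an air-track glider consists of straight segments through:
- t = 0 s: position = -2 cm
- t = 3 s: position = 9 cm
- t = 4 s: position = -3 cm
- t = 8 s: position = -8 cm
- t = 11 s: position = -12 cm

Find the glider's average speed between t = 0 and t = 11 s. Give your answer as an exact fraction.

Average speed = (total path length)/(elapsed time); on a piecewise-linear x-t graph the path length is Σ|Δx|.
0–3 s: |Δx| = |9 − -2| = 11 cm
3–4 s: |Δx| = |-3 − 9| = 12 cm
4–8 s: |Δx| = |-8 − -3| = 5 cm
8–11 s: |Δx| = |-12 − -8| = 4 cm
Total path = 32 cm; average speed = 32/11 = 32/11 cm/s.

32/11 cm/s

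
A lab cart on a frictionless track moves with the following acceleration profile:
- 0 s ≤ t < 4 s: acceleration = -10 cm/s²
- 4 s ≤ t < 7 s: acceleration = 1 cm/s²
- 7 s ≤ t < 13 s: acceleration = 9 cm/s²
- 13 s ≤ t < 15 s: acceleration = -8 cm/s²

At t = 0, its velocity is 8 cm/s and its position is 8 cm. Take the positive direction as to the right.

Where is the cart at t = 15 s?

-109.5 cm

On each constant-a segment, Δv = aΔt and Δx = v₀Δt + ½aΔt²; chain segment to segment.
0–4 s: v starts 8 cm/s; Δx = 8·4 + ½·-10·4² = -48 cm; v ends -32 cm/s.
4–7 s: v starts -32 cm/s; Δx = -32·3 + ½·1·3² = -91.5 cm; v ends -29 cm/s.
7–13 s: v starts -29 cm/s; Δx = -29·6 + ½·9·6² = -12 cm; v ends 25 cm/s.
13–15 s: v starts 25 cm/s; Δx = 25·2 + ½·-8·2² = 34 cm; v ends 9 cm/s.
x(15) = 8 + Σ Δx = -109.5 cm.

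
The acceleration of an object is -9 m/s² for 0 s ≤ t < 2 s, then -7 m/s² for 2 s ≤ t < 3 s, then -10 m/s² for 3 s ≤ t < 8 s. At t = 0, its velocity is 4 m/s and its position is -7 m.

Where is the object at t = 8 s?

On each constant-a segment, Δv = aΔt and Δx = v₀Δt + ½aΔt²; chain segment to segment.
0–2 s: v starts 4 m/s; Δx = 4·2 + ½·-9·2² = -10 m; v ends -14 m/s.
2–3 s: v starts -14 m/s; Δx = -14·1 + ½·-7·1² = -17.5 m; v ends -21 m/s.
3–8 s: v starts -21 m/s; Δx = -21·5 + ½·-10·5² = -230 m; v ends -71 m/s.
x(8) = -7 + Σ Δx = -264.5 m.

-264.5 m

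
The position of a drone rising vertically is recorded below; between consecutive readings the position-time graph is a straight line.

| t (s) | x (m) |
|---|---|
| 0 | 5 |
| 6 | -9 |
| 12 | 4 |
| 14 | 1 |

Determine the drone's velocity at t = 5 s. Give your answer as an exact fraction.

Velocity is the slope of the x-t graph on 0–6 s: (-9 − 5)/(6 − 0) = -7/3 m/s.

-7/3 m/s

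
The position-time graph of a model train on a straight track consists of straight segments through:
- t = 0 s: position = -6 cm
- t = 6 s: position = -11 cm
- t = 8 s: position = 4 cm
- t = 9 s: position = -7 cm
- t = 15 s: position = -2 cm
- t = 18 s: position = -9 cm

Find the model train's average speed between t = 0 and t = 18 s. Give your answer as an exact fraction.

Average speed = (total path length)/(elapsed time); on a piecewise-linear x-t graph the path length is Σ|Δx|.
0–6 s: |Δx| = |-11 − -6| = 5 cm
6–8 s: |Δx| = |4 − -11| = 15 cm
8–9 s: |Δx| = |-7 − 4| = 11 cm
9–15 s: |Δx| = |-2 − -7| = 5 cm
15–18 s: |Δx| = |-9 − -2| = 7 cm
Total path = 43 cm; average speed = 43/18 = 43/18 cm/s.

43/18 cm/s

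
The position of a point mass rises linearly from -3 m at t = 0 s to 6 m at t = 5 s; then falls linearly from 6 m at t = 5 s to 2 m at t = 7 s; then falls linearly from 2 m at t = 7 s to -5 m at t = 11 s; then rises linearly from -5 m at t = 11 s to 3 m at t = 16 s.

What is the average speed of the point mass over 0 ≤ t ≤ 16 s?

1.75 m/s

Average speed = (total path length)/(elapsed time); on a piecewise-linear x-t graph the path length is Σ|Δx|.
0–5 s: |Δx| = |6 − -3| = 9 m
5–7 s: |Δx| = |2 − 6| = 4 m
7–11 s: |Δx| = |-5 − 2| = 7 m
11–16 s: |Δx| = |3 − -5| = 8 m
Total path = 28 m; average speed = 28/16 = 1.75 m/s.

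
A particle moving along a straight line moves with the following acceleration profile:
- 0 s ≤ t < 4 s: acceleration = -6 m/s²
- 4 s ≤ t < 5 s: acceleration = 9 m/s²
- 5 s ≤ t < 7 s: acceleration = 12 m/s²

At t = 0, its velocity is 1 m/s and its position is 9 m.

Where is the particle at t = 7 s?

On each constant-a segment, Δv = aΔt and Δx = v₀Δt + ½aΔt²; chain segment to segment.
0–4 s: v starts 1 m/s; Δx = 1·4 + ½·-6·4² = -44 m; v ends -23 m/s.
4–5 s: v starts -23 m/s; Δx = -23·1 + ½·9·1² = -18.5 m; v ends -14 m/s.
5–7 s: v starts -14 m/s; Δx = -14·2 + ½·12·2² = -4 m; v ends 10 m/s.
x(7) = 9 + Σ Δx = -57.5 m.

-57.5 m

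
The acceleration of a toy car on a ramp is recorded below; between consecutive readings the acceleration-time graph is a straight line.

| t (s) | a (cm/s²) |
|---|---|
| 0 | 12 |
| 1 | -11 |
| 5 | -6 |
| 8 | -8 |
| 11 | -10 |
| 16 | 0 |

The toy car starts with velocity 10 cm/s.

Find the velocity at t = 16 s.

-96.5 cm/s

Δv equals the area under the a-t graph; then v = v₀ + Δv.
0–1 s: ½(12 + -11)(1) = 0.5 cm/s
1–5 s: ½(-11 + -6)(4) = -34 cm/s
5–8 s: ½(-6 + -8)(3) = -21 cm/s
8–11 s: ½(-8 + -10)(3) = -27 cm/s
11–16 s: ½(-10 + 0)(5) = -25 cm/s
Δv = -106.5 cm/s, so v(16) = 10 + (-106.5) = -96.5 cm/s.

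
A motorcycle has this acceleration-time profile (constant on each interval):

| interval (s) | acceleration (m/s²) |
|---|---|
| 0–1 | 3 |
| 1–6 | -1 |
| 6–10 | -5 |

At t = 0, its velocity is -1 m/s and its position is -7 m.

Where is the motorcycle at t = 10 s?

On each constant-a segment, Δv = aΔt and Δx = v₀Δt + ½aΔt²; chain segment to segment.
0–1 s: v starts -1 m/s; Δx = -1·1 + ½·3·1² = 0.5 m; v ends 2 m/s.
1–6 s: v starts 2 m/s; Δx = 2·5 + ½·-1·5² = -2.5 m; v ends -3 m/s.
6–10 s: v starts -3 m/s; Δx = -3·4 + ½·-5·4² = -52 m; v ends -23 m/s.
x(10) = -7 + Σ Δx = -61 m.

-61 m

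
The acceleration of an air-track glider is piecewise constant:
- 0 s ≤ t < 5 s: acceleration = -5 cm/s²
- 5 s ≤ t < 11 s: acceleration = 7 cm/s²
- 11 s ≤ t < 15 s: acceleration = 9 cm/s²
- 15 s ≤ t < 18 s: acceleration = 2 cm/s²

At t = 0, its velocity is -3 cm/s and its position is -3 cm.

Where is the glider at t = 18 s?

164.5 cm

On each constant-a segment, Δv = aΔt and Δx = v₀Δt + ½aΔt²; chain segment to segment.
0–5 s: v starts -3 cm/s; Δx = -3·5 + ½·-5·5² = -77.5 cm; v ends -28 cm/s.
5–11 s: v starts -28 cm/s; Δx = -28·6 + ½·7·6² = -42 cm; v ends 14 cm/s.
11–15 s: v starts 14 cm/s; Δx = 14·4 + ½·9·4² = 128 cm; v ends 50 cm/s.
15–18 s: v starts 50 cm/s; Δx = 50·3 + ½·2·3² = 159 cm; v ends 56 cm/s.
x(18) = -3 + Σ Δx = 164.5 cm.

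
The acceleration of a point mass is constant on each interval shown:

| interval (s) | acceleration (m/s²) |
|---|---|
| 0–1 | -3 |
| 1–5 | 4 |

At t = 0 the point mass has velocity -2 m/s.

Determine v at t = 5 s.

Δv equals the area under the a-t graph; then v = v₀ + Δv.
0–1 s: -3 × 1 = -3 m/s
1–5 s: 4 × 4 = 16 m/s
Δv = 13 m/s, so v(5) = -2 + (13) = 11 m/s.

11 m/s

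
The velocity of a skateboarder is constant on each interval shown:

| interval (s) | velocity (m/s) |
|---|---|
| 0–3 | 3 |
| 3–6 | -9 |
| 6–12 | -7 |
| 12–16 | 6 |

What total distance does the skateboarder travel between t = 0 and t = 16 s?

Total distance travelled is ∫|v| dt — sum the magnitudes of each area piece.
0–3 s: |3| × 3 = 9 m
3–6 s: |-9| × 3 = 27 m
6–12 s: |-7| × 6 = 42 m
12–16 s: |6| × 4 = 24 m
Total distance = 102 m

102 m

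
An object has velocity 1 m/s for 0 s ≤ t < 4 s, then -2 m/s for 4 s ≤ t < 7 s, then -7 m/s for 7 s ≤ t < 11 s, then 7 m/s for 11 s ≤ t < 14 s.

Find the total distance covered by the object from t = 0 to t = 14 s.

Distance (not displacement) is the total path length: add the absolute areas under v-t.
0–4 s: |1| × 4 = 4 m
4–7 s: |-2| × 3 = 6 m
7–11 s: |-7| × 4 = 28 m
11–14 s: |7| × 3 = 21 m
Total distance = 59 m

59 m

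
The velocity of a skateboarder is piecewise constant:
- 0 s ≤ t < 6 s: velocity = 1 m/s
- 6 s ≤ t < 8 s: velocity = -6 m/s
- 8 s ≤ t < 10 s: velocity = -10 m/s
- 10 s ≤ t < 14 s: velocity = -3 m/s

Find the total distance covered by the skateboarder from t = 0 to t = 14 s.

50 m

Distance (not displacement) is the total path length: add the absolute areas under v-t.
0–6 s: |1| × 6 = 6 m
6–8 s: |-6| × 2 = 12 m
8–10 s: |-10| × 2 = 20 m
10–14 s: |-3| × 4 = 12 m
Total distance = 50 m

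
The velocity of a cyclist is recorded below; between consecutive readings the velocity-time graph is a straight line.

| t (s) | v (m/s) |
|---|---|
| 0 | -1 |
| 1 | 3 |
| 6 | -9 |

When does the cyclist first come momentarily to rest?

v changes sign on 0–1 s (from -1 to 3); the graph is linear there, so v = 0 at t = 0 + (1)·(1 − 0)/(3 − -1) = 0.25 s.

t = 0.25 s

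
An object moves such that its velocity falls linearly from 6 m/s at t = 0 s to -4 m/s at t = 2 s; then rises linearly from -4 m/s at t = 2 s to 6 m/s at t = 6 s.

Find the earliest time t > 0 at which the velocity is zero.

t = 1.2 s

v changes sign on 0–2 s (from 6 to -4); the graph is linear there, so v = 0 at t = 0 + (-6)·(2 − 0)/(-4 − 6) = 1.2 s.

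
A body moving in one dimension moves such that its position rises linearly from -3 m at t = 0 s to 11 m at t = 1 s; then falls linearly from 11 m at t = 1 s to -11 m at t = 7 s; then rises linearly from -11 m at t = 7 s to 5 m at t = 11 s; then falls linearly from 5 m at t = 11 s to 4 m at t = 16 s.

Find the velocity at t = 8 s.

4 m/s

Velocity is the slope of the x-t graph on 7–11 s: (5 − -11)/(11 − 7) = 4 m/s.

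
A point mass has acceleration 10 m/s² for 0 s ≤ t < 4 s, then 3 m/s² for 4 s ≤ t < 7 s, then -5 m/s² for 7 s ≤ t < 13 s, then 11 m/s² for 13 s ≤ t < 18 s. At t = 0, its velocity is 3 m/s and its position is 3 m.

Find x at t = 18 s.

707 m

On each constant-a segment, Δv = aΔt and Δx = v₀Δt + ½aΔt²; chain segment to segment.
0–4 s: v starts 3 m/s; Δx = 3·4 + ½·10·4² = 92 m; v ends 43 m/s.
4–7 s: v starts 43 m/s; Δx = 43·3 + ½·3·3² = 142.5 m; v ends 52 m/s.
7–13 s: v starts 52 m/s; Δx = 52·6 + ½·-5·6² = 222 m; v ends 22 m/s.
13–18 s: v starts 22 m/s; Δx = 22·5 + ½·11·5² = 247.5 m; v ends 77 m/s.
x(18) = 3 + Σ Δx = 707 m.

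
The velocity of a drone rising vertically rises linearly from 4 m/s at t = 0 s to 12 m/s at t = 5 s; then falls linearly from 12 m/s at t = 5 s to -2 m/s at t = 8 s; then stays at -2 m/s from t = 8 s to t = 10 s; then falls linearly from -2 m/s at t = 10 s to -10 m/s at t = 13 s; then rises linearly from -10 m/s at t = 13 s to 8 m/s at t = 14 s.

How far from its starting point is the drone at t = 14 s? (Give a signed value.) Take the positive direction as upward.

32 m

Displacement is the signed area under the v-t curve.
0–5 s: ½(4 + 12)(5) = 40 m
5–8 s: ½(12 + -2)(3) = 15 m
8–10 s: -2 × 2 = -4 m
10–13 s: ½(-2 + -10)(3) = -18 m
13–14 s: ½(-10 + 8)(1) = -1 m
Net displacement = 32 m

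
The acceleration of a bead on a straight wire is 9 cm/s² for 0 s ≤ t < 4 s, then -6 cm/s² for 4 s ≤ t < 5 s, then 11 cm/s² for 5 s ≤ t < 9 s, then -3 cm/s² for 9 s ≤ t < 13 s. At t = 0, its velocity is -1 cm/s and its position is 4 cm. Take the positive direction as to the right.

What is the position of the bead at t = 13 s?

On each constant-a segment, Δv = aΔt and Δx = v₀Δt + ½aΔt²; chain segment to segment.
0–4 s: v starts -1 cm/s; Δx = -1·4 + ½·9·4² = 68 cm; v ends 35 cm/s.
4–5 s: v starts 35 cm/s; Δx = 35·1 + ½·-6·1² = 32 cm; v ends 29 cm/s.
5–9 s: v starts 29 cm/s; Δx = 29·4 + ½·11·4² = 204 cm; v ends 73 cm/s.
9–13 s: v starts 73 cm/s; Δx = 73·4 + ½·-3·4² = 268 cm; v ends 61 cm/s.
x(13) = 4 + Σ Δx = 576 cm.

576 cm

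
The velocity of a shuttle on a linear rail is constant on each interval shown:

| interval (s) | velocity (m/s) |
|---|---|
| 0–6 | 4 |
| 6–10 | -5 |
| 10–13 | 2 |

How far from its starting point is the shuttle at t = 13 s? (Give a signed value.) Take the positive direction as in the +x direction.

10 m

Net displacement equals the area under the velocity-time graph (areas below the axis count negative).
0–6 s: 4 × 6 = 24 m
6–10 s: -5 × 4 = -20 m
10–13 s: 2 × 3 = 6 m
Net displacement = 10 m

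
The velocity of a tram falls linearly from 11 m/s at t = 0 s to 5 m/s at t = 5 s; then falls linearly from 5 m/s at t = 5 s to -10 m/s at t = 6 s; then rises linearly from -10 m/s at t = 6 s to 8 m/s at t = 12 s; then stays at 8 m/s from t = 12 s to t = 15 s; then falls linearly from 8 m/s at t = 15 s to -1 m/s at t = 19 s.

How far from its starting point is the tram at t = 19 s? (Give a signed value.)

69.5 m

Net displacement equals the area under the velocity-time graph (areas below the axis count negative).
0–5 s: ½(11 + 5)(5) = 40 m
5–6 s: ½(5 + -10)(1) = -2.5 m
6–12 s: ½(-10 + 8)(6) = -6 m
12–15 s: 8 × 3 = 24 m
15–19 s: ½(8 + -1)(4) = 14 m
Net displacement = 69.5 m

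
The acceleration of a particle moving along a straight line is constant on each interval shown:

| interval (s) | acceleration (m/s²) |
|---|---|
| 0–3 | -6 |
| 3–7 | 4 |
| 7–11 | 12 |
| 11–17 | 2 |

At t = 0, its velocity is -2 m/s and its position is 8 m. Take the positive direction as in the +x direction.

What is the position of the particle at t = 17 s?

On each constant-a segment, Δv = aΔt and Δx = v₀Δt + ½aΔt²; chain segment to segment.
0–3 s: v starts -2 m/s; Δx = -2·3 + ½·-6·3² = -33 m; v ends -20 m/s.
3–7 s: v starts -20 m/s; Δx = -20·4 + ½·4·4² = -48 m; v ends -4 m/s.
7–11 s: v starts -4 m/s; Δx = -4·4 + ½·12·4² = 80 m; v ends 44 m/s.
11–17 s: v starts 44 m/s; Δx = 44·6 + ½·2·6² = 300 m; v ends 56 m/s.
x(17) = 8 + Σ Δx = 307 m.

307 m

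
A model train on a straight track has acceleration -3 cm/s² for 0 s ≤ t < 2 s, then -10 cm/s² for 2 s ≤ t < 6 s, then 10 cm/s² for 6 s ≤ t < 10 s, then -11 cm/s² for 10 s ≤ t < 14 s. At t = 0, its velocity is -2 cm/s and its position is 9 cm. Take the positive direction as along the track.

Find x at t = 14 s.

On each constant-a segment, Δv = aΔt and Δx = v₀Δt + ½aΔt²; chain segment to segment.
0–2 s: v starts -2 cm/s; Δx = -2·2 + ½·-3·2² = -10 cm; v ends -8 cm/s.
2–6 s: v starts -8 cm/s; Δx = -8·4 + ½·-10·4² = -112 cm; v ends -48 cm/s.
6–10 s: v starts -48 cm/s; Δx = -48·4 + ½·10·4² = -112 cm; v ends -8 cm/s.
10–14 s: v starts -8 cm/s; Δx = -8·4 + ½·-11·4² = -120 cm; v ends -52 cm/s.
x(14) = 9 + Σ Δx = -345 cm.

-345 cm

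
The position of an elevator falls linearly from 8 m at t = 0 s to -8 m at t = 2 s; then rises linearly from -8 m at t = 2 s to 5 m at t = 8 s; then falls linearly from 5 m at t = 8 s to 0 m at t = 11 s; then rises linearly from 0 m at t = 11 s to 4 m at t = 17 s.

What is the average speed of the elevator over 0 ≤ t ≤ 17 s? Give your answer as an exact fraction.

Average speed = (total path length)/(elapsed time); on a piecewise-linear x-t graph the path length is Σ|Δx|.
0–2 s: |Δx| = |-8 − 8| = 16 m
2–8 s: |Δx| = |5 − -8| = 13 m
8–11 s: |Δx| = |0 − 5| = 5 m
11–17 s: |Δx| = |4 − 0| = 4 m
Total path = 38 m; average speed = 38/17 = 38/17 m/s.

38/17 m/s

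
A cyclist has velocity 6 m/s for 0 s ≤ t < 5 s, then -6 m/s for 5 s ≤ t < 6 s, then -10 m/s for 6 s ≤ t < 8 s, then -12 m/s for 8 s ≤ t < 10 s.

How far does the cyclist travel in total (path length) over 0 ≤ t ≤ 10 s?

Distance (not displacement) is the total path length: add the absolute areas under v-t.
0–5 s: |6| × 5 = 30 m
5–6 s: |-6| × 1 = 6 m
6–8 s: |-10| × 2 = 20 m
8–10 s: |-12| × 2 = 24 m
Total distance = 80 m

80 m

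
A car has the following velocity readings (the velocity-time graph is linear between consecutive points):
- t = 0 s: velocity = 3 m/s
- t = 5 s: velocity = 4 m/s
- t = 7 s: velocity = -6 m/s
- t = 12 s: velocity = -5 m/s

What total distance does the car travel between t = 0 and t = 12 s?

50.2 m

Distance (not displacement) is the total path length: add the absolute areas under v-t.
0–5 s: |½(3 + 4)(5)| = 17.5 m
5–7 s: v = 0 at t = 5.8 s; triangle areas 1.6 + 3.6 = 5.2 m
7–12 s: |½(-6 + -5)(5)| = 27.5 m
Total distance = 50.2 m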